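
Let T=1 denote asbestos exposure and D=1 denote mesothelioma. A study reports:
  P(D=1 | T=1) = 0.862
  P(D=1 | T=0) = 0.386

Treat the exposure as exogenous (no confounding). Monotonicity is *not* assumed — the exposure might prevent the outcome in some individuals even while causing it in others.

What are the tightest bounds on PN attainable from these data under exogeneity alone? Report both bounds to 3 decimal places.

0.552 ≤ PN ≤ 0.712

Let p₁ = 0.862, p₀ = 0.386.
Under exogeneity alone the bounds on PN are max{0,(p₁−p₀)/p₁} ≤ PN ≤ min{1,(1−p₀)/p₁}.
  lower = (p₁ − p₀)/p₁ = 0.476 / 0.862 ≈ 0.5522
  upper = min{1, (1 − p₀)/p₁} = 0.614 / 0.862 ≈ 0.7123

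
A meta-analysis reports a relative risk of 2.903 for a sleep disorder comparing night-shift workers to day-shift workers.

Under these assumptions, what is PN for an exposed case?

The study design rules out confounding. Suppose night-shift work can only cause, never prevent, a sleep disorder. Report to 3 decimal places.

Under exogeneity and monotonicity, PN = (RR − 1) / RR = 1 − 1/RR.
PN = (2.903 − 1) / 2.903 = 1.903 / 2.903 ≈ 0.6555

PN ≈ 0.656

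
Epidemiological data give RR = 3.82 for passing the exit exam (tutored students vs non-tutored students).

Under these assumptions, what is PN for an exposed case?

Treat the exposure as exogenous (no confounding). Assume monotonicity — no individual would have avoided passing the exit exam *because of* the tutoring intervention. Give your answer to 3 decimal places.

Under exogeneity and monotonicity, PN = (RR − 1) / RR = 1 − 1/RR.
PN = (3.82 − 1) / 3.82 = 2.82 / 3.82 ≈ 0.7382

PN ≈ 0.738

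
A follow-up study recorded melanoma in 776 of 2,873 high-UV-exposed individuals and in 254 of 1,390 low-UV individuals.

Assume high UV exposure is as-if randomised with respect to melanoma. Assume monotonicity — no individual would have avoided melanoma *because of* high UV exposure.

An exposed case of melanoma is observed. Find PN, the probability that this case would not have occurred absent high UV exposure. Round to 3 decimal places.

PN ≈ 0.323

p₁ = P(outcome | exposed) = 776/2873 = 0.2701
p₀ = P(outcome | unexposed) = 254/1390 = 0.18273
Under exogeneity and monotonicity, PN = (p₁ − p₀) / p₁.
PN = (0.2701 − 0.18273) / 0.2701 = 0.087367 / 0.2701 ≈ 0.3235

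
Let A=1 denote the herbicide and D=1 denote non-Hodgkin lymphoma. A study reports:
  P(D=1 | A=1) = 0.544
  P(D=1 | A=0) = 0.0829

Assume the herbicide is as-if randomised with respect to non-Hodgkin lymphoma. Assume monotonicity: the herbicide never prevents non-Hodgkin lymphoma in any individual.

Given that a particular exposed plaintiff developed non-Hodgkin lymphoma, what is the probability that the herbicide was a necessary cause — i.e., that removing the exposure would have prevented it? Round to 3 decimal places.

Let p₁ = 0.544, p₀ = 0.0829.
Under exogeneity and monotonicity, PN = (p₁ − p₀) / p₁.
PN = (0.544 − 0.0829) / 0.544 = 0.4611 / 0.544 ≈ 0.8476

PN ≈ 0.848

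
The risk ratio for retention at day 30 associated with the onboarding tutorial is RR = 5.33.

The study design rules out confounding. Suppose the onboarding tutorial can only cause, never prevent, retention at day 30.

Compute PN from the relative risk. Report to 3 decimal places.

Under exogeneity and monotonicity, PN = (RR − 1) / RR = 1 − 1/RR.
PN = (5.33 − 1) / 5.33 = 4.33 / 5.33 ≈ 0.8124

PN ≈ 0.812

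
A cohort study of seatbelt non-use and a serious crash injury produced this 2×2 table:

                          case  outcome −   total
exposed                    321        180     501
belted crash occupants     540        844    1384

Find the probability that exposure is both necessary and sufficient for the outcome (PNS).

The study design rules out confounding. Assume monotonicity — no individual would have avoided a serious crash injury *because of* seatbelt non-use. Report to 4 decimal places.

p₁ = P(outcome | exposed) = 321/501 = 0.64072
p₀ = P(outcome | unexposed) = 540/1384 = 0.39017
Under exogeneity and monotonicity, PNS = p₁ − p₀.
PNS = 0.64072 − 0.39017 = 0.25055

PNS ≈ 0.2505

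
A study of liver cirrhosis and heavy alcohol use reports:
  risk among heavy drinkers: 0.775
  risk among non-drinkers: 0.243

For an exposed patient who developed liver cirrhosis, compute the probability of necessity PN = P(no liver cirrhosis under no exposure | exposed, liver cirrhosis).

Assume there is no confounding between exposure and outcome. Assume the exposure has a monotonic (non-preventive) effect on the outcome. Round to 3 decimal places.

Let p₁ = 0.775, p₀ = 0.243.
Under exogeneity and monotonicity, PN = (p₁ − p₀) / p₁.
PN = (0.775 − 0.243) / 0.775 = 0.532 / 0.775 ≈ 0.6865

PN ≈ 0.686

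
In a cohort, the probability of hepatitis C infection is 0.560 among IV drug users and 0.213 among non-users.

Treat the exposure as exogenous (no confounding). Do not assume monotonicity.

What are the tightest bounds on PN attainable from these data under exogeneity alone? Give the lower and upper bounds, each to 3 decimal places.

Let p₁ = 0.56, p₀ = 0.213.
Under exogeneity alone the bounds on PN are max{0,(p₁−p₀)/p₁} ≤ PN ≤ min{1,(1−p₀)/p₁}.
  lower = (p₁ − p₀)/p₁ = 0.347 / 0.56 ≈ 0.6196
  upper = min{1, (1 − p₀)/p₁} = 0.787 / 0.56 ≈ 1.4054 → capped at 1

0.620 ≤ PN ≤ 1.000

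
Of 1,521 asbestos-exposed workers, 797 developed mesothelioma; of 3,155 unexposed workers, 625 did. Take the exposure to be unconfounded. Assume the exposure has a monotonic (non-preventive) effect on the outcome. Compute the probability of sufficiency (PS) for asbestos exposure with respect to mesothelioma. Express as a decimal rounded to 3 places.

PS ≈ 0.406

p₁ = P(outcome | exposed) = 797/1521 = 0.524
p₀ = P(outcome | unexposed) = 625/3155 = 0.1981
Under exogeneity and monotonicity, PS = (p₁ − p₀) / (1 − p₀).
PS = (0.524 − 0.1981) / (1 − 0.1981) = 0.3259 / 0.8019 ≈ 0.4064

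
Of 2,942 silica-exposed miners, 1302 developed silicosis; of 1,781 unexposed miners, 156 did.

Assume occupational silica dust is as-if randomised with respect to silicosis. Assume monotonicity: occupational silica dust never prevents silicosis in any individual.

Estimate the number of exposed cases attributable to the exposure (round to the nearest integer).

p₁ = P(outcome | exposed) = 1302/2942 = 0.44256
p₀ = P(outcome | unexposed) = 156/1781 = 0.087591
PN = (p₁ − p₀)/p₁ = (0.44256 − 0.087591) / 0.44256 ≈ 0.80208.
Attributable cases ≈ PN × (exposed cases) = 0.80208 × 1302 ≈ 1044.31.

about 1044 cases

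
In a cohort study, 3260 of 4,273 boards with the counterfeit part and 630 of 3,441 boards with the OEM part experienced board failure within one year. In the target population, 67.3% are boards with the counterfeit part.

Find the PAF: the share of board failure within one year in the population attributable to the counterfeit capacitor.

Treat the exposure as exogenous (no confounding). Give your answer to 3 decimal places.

PAF ≈ 0.681

p₁ = P(outcome | exposed) = 3260/4273 = 0.76293
p₀ = P(outcome | unexposed) = 630/3441 = 0.18309
Overall risk P(Y=1) = π·p₁ + (1−π)·p₀ = 0.673×0.76293 + 0.327×0.18309 = 0.57332.
Under exogeneity, PAF = [P(Y=1) − p₀] / P(Y=1).
PAF = (0.57332 − 0.18309) / 0.57332 ≈ 0.6807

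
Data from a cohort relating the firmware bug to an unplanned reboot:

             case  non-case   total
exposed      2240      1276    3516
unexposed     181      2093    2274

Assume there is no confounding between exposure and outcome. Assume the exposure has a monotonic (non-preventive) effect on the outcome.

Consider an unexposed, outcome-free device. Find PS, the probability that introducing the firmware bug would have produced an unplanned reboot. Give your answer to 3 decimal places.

PS ≈ 0.606

p₁ = P(outcome | exposed) = 2240/3516 = 0.63709
p₀ = P(outcome | unexposed) = 181/2274 = 0.079595
Under exogeneity and monotonicity, PS = (p₁ − p₀)/(1 − p₀).
PS = (0.63709 − 0.079595) / 0.9204 ≈ 0.6057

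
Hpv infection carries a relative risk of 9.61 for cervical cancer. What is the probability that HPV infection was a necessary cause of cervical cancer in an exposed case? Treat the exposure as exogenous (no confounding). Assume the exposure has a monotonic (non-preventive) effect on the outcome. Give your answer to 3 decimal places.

Under exogeneity and monotonicity, PN = (RR − 1) / RR = 1 − 1/RR.
PN = (9.61 − 1) / 9.61 = 8.61 / 9.61 ≈ 0.8959

PN ≈ 0.896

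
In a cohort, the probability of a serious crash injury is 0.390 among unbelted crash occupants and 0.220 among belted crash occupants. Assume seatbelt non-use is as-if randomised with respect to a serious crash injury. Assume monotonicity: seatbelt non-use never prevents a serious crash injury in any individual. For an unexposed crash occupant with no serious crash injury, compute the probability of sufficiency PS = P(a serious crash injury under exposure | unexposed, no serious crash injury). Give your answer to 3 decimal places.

PS ≈ 0.218

Let p₁ = 0.39, p₀ = 0.22.
Under exogeneity and monotonicity, PS = (p₁ − p₀) / (1 − p₀).
PS = (0.39 − 0.22) / (1 − 0.22) = 0.17 / 0.78 ≈ 0.2179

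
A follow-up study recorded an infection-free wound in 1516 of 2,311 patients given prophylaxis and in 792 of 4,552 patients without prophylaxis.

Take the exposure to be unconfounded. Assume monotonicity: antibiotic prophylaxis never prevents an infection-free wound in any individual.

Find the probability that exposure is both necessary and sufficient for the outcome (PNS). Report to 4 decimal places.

p₁ = P(outcome | exposed) = 1516/2311 = 0.65599
p₀ = P(outcome | unexposed) = 792/4552 = 0.17399
Under exogeneity and monotonicity, PNS = p₁ − p₀.
PNS = 0.65599 − 0.17399 = 0.482

PNS ≈ 0.4820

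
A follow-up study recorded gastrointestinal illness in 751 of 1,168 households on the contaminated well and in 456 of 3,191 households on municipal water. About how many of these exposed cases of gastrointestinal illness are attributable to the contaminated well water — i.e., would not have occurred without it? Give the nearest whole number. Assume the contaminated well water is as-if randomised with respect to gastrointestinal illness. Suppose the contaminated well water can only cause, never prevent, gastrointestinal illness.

about 584 cases

p₁ = P(outcome | exposed) = 751/1168 = 0.64298
p₀ = P(outcome | unexposed) = 456/3191 = 0.1429
PN = (p₁ − p₀)/p₁ = (0.64298 − 0.1429) / 0.64298 ≈ 0.77775.
Attributable cases ≈ PN × (exposed cases) = 0.77775 × 751 ≈ 584.09.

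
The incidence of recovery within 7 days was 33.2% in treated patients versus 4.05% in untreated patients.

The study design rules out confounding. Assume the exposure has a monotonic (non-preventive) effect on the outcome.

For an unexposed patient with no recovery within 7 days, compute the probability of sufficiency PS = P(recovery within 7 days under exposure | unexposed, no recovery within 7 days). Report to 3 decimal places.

p₁ = 0.332, p₀ = 0.0405.
Under exogeneity and monotonicity, PS = (p₁ − p₀) / (1 − p₀).
PS = (0.332 − 0.0405) / (1 − 0.0405) = 0.2915 / 0.9595 ≈ 0.3038

PS ≈ 0.304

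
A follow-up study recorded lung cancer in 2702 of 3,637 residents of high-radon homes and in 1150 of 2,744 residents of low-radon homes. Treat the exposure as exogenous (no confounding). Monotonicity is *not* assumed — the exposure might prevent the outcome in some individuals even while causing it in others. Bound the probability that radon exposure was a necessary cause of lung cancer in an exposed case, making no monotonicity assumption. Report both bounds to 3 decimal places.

0.436 ≤ PN ≤ 0.782

p₁ = P(outcome | exposed) = 2702/3637 = 0.74292
p₀ = P(outcome | unexposed) = 1150/2744 = 0.4191
Under exogeneity alone the bounds on PN are max{0,(p₁−p₀)/p₁} ≤ PN ≤ min{1,(1−p₀)/p₁}.
  lower = (p₁ − p₀)/p₁ = 0.32382 / 0.74292 ≈ 0.4359
  upper = min{1, (1 − p₀)/p₁} = 0.5809 / 0.74292 ≈ 0.7819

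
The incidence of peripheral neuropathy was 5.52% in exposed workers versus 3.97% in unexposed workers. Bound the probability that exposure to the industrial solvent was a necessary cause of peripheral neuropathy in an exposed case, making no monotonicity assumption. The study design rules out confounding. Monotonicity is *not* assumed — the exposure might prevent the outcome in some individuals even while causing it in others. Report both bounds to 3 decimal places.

p₁ = 0.0552, p₀ = 0.0397.
Under exogeneity alone the bounds on PN are max{0,(p₁−p₀)/p₁} ≤ PN ≤ min{1,(1−p₀)/p₁}.
  lower = (p₁ − p₀)/p₁ = 0.0155 / 0.0552 ≈ 0.2808
  upper = min{1, (1 − p₀)/p₁} = 0.9603 / 0.0552 ≈ 17.3967 → capped at 1

0.281 ≤ PN ≤ 1.000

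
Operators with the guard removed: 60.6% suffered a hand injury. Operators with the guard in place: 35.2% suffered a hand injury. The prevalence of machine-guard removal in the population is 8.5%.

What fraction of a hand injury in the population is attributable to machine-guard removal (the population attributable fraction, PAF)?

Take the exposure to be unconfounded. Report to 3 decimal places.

p₁ = 0.606, p₀ = 0.352.
Overall risk P(Y=1) = π·p₁ + (1−π)·p₀ = 0.085×0.606 + 0.915×0.352 = 0.37359.
Under exogeneity, PAF = [P(Y=1) − p₀] / P(Y=1).
PAF = (0.37359 − 0.352) / 0.37359 ≈ 0.0578

PAF ≈ 0.058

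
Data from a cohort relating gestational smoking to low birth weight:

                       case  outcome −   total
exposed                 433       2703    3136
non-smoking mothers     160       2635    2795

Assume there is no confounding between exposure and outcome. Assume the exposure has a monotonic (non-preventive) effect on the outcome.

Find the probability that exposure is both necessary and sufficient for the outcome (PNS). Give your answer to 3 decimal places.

PNS ≈ 0.081

p₁ = P(outcome | exposed) = 433/3136 = 0.13807
p₀ = P(outcome | unexposed) = 160/2795 = 0.057245
Under exogeneity and monotonicity, PNS = p₁ − p₀.
PNS = 0.13807 − 0.057245 = 0.080829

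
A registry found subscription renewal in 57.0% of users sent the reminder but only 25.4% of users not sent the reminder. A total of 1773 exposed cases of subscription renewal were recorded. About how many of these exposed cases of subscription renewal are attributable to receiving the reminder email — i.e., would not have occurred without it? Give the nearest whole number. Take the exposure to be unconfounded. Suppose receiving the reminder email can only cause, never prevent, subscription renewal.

about 983 cases

p₁ = 0.57, p₀ = 0.254.
PN = (p₁ − p₀)/p₁ = (0.57 − 0.254) / 0.57 ≈ 0.55439.
Attributable cases ≈ PN × (exposed cases) = 0.55439 × 1773 ≈ 982.93.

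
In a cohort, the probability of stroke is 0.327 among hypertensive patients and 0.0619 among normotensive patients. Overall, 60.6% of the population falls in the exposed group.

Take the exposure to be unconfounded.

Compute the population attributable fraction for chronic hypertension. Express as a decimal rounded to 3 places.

PAF ≈ 0.722

Let p₁ = 0.327, p₀ = 0.0619.
Overall risk P(Y=1) = π·p₁ + (1−π)·p₀ = 0.606×0.327 + 0.394×0.0619 = 0.22255.
Under exogeneity, PAF = [P(Y=1) − p₀] / P(Y=1).
PAF = (0.22255 − 0.0619) / 0.22255 ≈ 0.7219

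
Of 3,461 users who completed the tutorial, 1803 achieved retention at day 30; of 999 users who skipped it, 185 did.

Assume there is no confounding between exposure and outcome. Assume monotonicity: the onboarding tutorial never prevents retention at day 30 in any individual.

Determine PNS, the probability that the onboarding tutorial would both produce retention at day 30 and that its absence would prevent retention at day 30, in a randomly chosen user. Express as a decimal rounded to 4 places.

PNS ≈ 0.3358

p₁ = P(outcome | exposed) = 1803/3461 = 0.52095
p₀ = P(outcome | unexposed) = 185/999 = 0.18519
Under exogeneity and monotonicity, PNS = p₁ − p₀.
PNS = 0.52095 − 0.18519 = 0.33576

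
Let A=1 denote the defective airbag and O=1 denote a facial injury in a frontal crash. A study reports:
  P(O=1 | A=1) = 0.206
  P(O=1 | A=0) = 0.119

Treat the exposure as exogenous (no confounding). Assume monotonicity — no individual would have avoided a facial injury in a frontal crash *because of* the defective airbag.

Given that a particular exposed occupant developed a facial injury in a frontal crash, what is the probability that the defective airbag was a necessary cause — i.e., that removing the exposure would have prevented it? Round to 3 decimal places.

PN ≈ 0.422

Let p₁ = 0.206, p₀ = 0.119.
Under exogeneity and monotonicity, PN = (p₁ − p₀) / p₁.
PN = (0.206 − 0.119) / 0.206 = 0.087 / 0.206 ≈ 0.4223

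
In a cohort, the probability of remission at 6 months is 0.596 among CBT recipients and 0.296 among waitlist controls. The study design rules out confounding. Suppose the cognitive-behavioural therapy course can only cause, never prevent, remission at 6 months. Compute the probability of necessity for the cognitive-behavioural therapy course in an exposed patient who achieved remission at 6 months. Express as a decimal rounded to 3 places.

Let p₁ = 0.596, p₀ = 0.296.
Under exogeneity and monotonicity, PN = (p₁ − p₀) / p₁.
PN = (0.596 − 0.296) / 0.596 = 0.3 / 0.596 ≈ 0.5034

PN ≈ 0.503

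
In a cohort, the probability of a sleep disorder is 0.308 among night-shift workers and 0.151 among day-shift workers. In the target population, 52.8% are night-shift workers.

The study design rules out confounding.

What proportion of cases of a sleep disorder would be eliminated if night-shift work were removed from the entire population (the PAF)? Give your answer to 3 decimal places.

PAF ≈ 0.354

Let p₁ = 0.308, p₀ = 0.151.
Overall risk P(Y=1) = π·p₁ + (1−π)·p₀ = 0.528×0.308 + 0.472×0.151 = 0.2339.
Under exogeneity, PAF = [P(Y=1) − p₀] / P(Y=1).
PAF = (0.2339 − 0.151) / 0.2339 ≈ 0.3544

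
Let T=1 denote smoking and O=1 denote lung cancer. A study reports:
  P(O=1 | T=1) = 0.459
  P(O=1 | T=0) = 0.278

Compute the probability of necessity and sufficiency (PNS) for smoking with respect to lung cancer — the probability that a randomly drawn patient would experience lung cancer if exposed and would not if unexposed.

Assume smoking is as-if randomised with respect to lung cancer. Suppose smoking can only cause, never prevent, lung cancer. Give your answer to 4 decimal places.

Let p₁ = 0.459, p₀ = 0.278.
Under exogeneity and monotonicity, PNS = p₁ − p₀.
PNS = 0.459 − 0.278 = 0.181

PNS ≈ 0.1810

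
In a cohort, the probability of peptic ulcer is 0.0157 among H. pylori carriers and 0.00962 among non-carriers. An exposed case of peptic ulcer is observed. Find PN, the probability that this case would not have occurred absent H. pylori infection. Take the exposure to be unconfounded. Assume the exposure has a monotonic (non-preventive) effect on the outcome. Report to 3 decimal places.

Let p₁ = 0.0157, p₀ = 0.00962.
Under exogeneity and monotonicity, PN = (p₁ − p₀) / p₁.
PN = (0.0157 − 0.00962) / 0.0157 = 0.00608 / 0.0157 ≈ 0.3873

PN ≈ 0.387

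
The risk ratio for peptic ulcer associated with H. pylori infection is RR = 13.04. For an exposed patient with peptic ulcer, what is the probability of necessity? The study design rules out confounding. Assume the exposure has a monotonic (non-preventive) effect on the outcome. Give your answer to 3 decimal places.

PN ≈ 0.923

Under exogeneity and monotonicity, PN = (RR − 1) / RR = 1 − 1/RR.
PN = (13.04 − 1) / 13.04 = 12.04 / 13.04 ≈ 0.9233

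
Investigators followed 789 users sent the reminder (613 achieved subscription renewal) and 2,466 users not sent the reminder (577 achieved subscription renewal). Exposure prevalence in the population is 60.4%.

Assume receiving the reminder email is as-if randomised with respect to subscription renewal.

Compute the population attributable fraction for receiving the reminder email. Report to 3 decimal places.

PAF ≈ 0.584

p₁ = P(outcome | exposed) = 613/789 = 0.77693
p₀ = P(outcome | unexposed) = 577/2466 = 0.23398
Overall risk P(Y=1) = π·p₁ + (1−π)·p₀ = 0.604×0.77693 + 0.396×0.23398 = 0.56192.
Under exogeneity, PAF = [P(Y=1) − p₀] / P(Y=1).
PAF = (0.56192 − 0.23398) / 0.56192 ≈ 0.5836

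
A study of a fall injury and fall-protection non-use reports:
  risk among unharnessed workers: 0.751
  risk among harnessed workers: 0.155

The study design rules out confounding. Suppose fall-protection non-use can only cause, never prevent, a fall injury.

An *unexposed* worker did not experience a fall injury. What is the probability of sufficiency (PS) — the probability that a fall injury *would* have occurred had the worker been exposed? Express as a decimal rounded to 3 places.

PS ≈ 0.705

Let p₁ = 0.751, p₀ = 0.155.
Under exogeneity and monotonicity, PS = (p₁ − p₀) / (1 − p₀).
PS = (0.751 − 0.155) / (1 − 0.155) = 0.596 / 0.845 ≈ 0.7053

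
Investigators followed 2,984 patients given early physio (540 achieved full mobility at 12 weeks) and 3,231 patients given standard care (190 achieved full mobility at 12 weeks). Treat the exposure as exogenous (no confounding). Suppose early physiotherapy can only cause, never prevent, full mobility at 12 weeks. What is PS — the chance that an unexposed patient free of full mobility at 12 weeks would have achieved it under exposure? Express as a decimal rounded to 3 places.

p₁ = P(outcome | exposed) = 540/2984 = 0.18097
p₀ = P(outcome | unexposed) = 190/3231 = 0.058805
Under exogeneity and monotonicity, PS = (p₁ − p₀) / (1 − p₀).
PS = (0.18097 − 0.058805) / (1 − 0.058805) = 0.12216 / 0.94119 ≈ 0.1298

PS ≈ 0.130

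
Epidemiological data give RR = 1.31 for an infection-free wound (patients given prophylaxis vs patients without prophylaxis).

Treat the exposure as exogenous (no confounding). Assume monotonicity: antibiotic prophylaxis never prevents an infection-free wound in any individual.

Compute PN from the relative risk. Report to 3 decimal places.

PN ≈ 0.237

Under exogeneity and monotonicity, PN = (RR − 1) / RR = 1 − 1/RR.
PN = (1.31 − 1) / 1.31 = 0.31 / 1.31 ≈ 0.2366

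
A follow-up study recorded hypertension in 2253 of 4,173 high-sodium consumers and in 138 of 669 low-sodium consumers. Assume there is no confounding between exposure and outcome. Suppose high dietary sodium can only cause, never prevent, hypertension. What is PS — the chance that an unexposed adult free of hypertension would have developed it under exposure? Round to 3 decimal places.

PS ≈ 0.420

p₁ = P(outcome | exposed) = 2253/4173 = 0.5399
p₀ = P(outcome | unexposed) = 138/669 = 0.20628
Under exogeneity and monotonicity, PS = (p₁ − p₀) / (1 − p₀).
PS = (0.5399 − 0.20628) / (1 − 0.20628) = 0.33362 / 0.79372 ≈ 0.4203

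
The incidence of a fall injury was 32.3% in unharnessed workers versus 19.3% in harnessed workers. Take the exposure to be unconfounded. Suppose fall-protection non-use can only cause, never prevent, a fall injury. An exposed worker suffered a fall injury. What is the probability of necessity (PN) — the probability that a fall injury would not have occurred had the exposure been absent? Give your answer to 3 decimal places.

p₁ = 0.323, p₀ = 0.193.
Under exogeneity and monotonicity, PN = (p₁ − p₀) / p₁.
PN = (0.323 − 0.193) / 0.323 = 0.13 / 0.323 ≈ 0.4025

PN ≈ 0.402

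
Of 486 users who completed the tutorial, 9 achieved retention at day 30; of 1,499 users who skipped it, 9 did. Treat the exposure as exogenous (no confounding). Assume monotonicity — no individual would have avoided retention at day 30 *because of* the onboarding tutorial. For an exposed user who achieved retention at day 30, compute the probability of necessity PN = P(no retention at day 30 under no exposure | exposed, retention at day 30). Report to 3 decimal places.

PN ≈ 0.676

p₁ = P(outcome | exposed) = 9/486 = 0.018519
p₀ = P(outcome | unexposed) = 9/1499 = 0.006004
Under exogeneity and monotonicity, PN = (p₁ − p₀) / p₁.
PN = (0.018519 − 0.006004) / 0.018519 = 0.012515 / 0.018519 ≈ 0.6758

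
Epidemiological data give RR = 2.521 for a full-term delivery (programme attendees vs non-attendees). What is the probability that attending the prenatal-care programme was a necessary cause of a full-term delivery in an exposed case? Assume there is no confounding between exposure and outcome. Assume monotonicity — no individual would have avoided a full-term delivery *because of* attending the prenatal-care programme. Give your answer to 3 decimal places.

Under exogeneity and monotonicity, PN = (RR − 1) / RR = 1 − 1/RR.
PN = (2.521 − 1) / 2.521 = 1.521 / 2.521 ≈ 0.6033

PN ≈ 0.603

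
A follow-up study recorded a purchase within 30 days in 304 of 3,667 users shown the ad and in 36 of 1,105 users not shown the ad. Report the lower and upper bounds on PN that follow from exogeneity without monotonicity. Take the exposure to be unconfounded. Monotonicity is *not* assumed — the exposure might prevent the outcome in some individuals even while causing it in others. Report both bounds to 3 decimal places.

0.607 ≤ PN ≤ 1.000

p₁ = P(outcome | exposed) = 304/3667 = 0.082902
p₀ = P(outcome | unexposed) = 36/1105 = 0.032579
Under exogeneity alone the bounds on PN are max{0,(p₁−p₀)/p₁} ≤ PN ≤ min{1,(1−p₀)/p₁}.
  lower = (p₁ − p₀)/p₁ = 0.050322 / 0.082902 ≈ 0.6070
  upper = min{1, (1 − p₀)/p₁} = 0.96742 / 0.082902 ≈ 11.6695 → capped at 1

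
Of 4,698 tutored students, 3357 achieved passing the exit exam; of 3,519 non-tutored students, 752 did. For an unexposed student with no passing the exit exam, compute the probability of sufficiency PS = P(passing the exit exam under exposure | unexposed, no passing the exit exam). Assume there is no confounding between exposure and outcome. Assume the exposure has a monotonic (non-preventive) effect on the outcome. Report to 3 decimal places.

p₁ = P(outcome | exposed) = 3357/4698 = 0.71456
p₀ = P(outcome | unexposed) = 752/3519 = 0.2137
Under exogeneity and monotonicity, PS = (p₁ − p₀) / (1 − p₀).
PS = (0.71456 − 0.2137) / (1 − 0.2137) = 0.50086 / 0.7863 ≈ 0.6370

PS ≈ 0.637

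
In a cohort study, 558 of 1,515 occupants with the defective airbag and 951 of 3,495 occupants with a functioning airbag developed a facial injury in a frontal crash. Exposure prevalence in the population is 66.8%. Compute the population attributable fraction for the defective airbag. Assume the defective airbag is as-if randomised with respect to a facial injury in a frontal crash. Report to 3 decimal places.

p₁ = P(outcome | exposed) = 558/1515 = 0.36832
p₀ = P(outcome | unexposed) = 951/3495 = 0.2721
Overall risk P(Y=1) = π·p₁ + (1−π)·p₀ = 0.668×0.36832 + 0.332×0.2721 = 0.33637.
Under exogeneity, PAF = [P(Y=1) − p₀] / P(Y=1).
PAF = (0.33637 − 0.2721) / 0.33637 ≈ 0.1911

PAF ≈ 0.191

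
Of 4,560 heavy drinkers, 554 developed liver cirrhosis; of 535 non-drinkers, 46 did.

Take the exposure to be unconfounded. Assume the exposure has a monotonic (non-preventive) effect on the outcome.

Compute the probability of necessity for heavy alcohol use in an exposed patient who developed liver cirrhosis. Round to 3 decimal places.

p₁ = P(outcome | exposed) = 554/4560 = 0.12149
p₀ = P(outcome | unexposed) = 46/535 = 0.085981
Under exogeneity and monotonicity, PN = (p₁ − p₀) / p₁.
PN = (0.12149 − 0.085981) / 0.12149 = 0.03551 / 0.12149 ≈ 0.2923

PN ≈ 0.292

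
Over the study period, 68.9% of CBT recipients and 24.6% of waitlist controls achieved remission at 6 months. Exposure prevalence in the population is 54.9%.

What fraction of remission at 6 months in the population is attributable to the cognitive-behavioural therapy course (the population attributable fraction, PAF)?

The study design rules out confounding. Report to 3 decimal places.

PAF ≈ 0.497

p₁ = 0.689, p₀ = 0.246.
Overall risk P(Y=1) = π·p₁ + (1−π)·p₀ = 0.549×0.689 + 0.451×0.246 = 0.48921.
Under exogeneity, PAF = [P(Y=1) − p₀] / P(Y=1).
PAF = (0.48921 − 0.246) / 0.48921 ≈ 0.4971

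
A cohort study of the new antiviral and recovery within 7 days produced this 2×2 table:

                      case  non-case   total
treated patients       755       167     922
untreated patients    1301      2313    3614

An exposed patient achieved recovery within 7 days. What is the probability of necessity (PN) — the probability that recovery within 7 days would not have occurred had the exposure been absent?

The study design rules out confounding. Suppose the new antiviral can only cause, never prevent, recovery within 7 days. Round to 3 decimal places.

p₁ = P(outcome | exposed) = 755/922 = 0.81887
p₀ = P(outcome | unexposed) = 1301/3614 = 0.35999
Under exogeneity and monotonicity, PN = (p₁ − p₀)/p₁.
PN = (0.81887 − 0.35999) / 0.81887 ≈ 0.5604

PN ≈ 0.560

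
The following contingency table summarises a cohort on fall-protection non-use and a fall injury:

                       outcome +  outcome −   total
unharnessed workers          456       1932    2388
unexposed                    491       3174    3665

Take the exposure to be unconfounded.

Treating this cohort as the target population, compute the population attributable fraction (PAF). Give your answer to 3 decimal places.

p₁ = P(outcome | exposed) = 456/2388 = 0.19095
p₀ = P(outcome | unexposed) = 491/3665 = 0.13397
Exposure prevalence π = 2388/6053 = 0.39452; overall risk P(Y=1) = 0.15645.
Under exogeneity, PAF = [P(Y=1) − p₀]/P(Y=1).
PAF = (0.15645 − 0.13397) / 0.15645 ≈ 0.1437

PAF ≈ 0.144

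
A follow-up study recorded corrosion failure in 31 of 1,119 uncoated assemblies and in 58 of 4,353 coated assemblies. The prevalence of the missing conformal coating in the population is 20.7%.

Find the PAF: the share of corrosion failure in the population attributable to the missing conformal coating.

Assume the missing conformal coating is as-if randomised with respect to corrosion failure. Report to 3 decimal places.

p₁ = P(outcome | exposed) = 31/1119 = 0.027703
p₀ = P(outcome | unexposed) = 58/4353 = 0.013324
Overall risk P(Y=1) = π·p₁ + (1−π)·p₀ = 0.207×0.027703 + 0.793×0.013324 = 0.016301.
Under exogeneity, PAF = [P(Y=1) − p₀] / P(Y=1).
PAF = (0.016301 − 0.013324) / 0.016301 ≈ 0.1826

PAF ≈ 0.183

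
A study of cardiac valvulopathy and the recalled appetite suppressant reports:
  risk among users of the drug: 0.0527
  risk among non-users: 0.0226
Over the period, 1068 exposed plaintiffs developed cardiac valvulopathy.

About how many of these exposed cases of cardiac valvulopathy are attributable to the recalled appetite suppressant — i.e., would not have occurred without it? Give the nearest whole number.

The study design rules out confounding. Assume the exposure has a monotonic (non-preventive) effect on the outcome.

Let p₁ = 0.0527, p₀ = 0.0226.
PN = (p₁ − p₀)/p₁ = (0.0527 − 0.0226) / 0.0527 ≈ 0.57116.
Attributable cases ≈ PN × (exposed cases) = 0.57116 × 1068 ≈ 610.00.

about 610 cases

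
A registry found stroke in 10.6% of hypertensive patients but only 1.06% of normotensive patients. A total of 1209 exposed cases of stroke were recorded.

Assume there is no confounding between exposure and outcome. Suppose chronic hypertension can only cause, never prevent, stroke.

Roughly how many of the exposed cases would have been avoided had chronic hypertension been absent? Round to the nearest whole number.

p₁ = 0.106, p₀ = 0.0106.
PN = (p₁ − p₀)/p₁ = (0.106 − 0.0106) / 0.106 ≈ 0.90000.
Attributable cases ≈ PN × (exposed cases) = 0.90000 × 1209 ≈ 1088.10.

about 1088 cases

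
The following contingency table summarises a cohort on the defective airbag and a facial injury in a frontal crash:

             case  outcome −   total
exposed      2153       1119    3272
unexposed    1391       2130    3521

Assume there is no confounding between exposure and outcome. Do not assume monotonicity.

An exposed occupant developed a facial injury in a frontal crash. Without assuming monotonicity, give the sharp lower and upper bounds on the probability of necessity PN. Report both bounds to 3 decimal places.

0.400 ≤ PN ≤ 0.919

p₁ = P(outcome | exposed) = 2153/3272 = 0.65801
p₀ = P(outcome | unexposed) = 1391/3521 = 0.39506
Under exogeneity alone the bounds on PN are max{0,(p₁−p₀)/p₁} ≤ PN ≤ min{1,(1−p₀)/p₁}.
  lower = (p₁ − p₀)/p₁ = 0.26295 / 0.65801 ≈ 0.3996
  upper = min{1, (1 − p₀)/p₁} = 0.60494 / 0.65801 ≈ 0.9194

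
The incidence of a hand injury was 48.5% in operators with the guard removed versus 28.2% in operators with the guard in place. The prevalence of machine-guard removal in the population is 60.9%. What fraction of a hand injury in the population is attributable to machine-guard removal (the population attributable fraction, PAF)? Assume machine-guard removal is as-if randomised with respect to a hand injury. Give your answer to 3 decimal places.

p₁ = 0.485, p₀ = 0.282.
Overall risk P(Y=1) = π·p₁ + (1−π)·p₀ = 0.609×0.485 + 0.391×0.282 = 0.40563.
Under exogeneity, PAF = [P(Y=1) − p₀] / P(Y=1).
PAF = (0.40563 − 0.282) / 0.40563 ≈ 0.3048

PAF ≈ 0.305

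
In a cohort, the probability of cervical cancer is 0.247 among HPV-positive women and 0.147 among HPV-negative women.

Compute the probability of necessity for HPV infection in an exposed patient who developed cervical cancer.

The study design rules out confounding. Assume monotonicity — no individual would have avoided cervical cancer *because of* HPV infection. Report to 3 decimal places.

PN ≈ 0.405

Let p₁ = 0.247, p₀ = 0.147.
Under exogeneity and monotonicity, PN = (p₁ − p₀) / p₁.
PN = (0.247 − 0.147) / 0.247 = 0.1 / 0.247 ≈ 0.4049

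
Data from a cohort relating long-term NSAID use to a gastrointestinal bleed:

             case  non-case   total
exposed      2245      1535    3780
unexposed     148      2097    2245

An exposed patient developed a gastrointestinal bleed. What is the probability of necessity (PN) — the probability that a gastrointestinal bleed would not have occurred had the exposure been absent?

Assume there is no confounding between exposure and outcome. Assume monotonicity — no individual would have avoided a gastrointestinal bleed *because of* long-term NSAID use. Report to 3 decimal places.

p₁ = P(outcome | exposed) = 2245/3780 = 0.59392
p₀ = P(outcome | unexposed) = 148/2245 = 0.065924
Under exogeneity and monotonicity, PN = (p₁ − p₀) / p₁.
PN = (0.59392 − 0.065924) / 0.59392 = 0.52799 / 0.59392 ≈ 0.8890

PN ≈ 0.889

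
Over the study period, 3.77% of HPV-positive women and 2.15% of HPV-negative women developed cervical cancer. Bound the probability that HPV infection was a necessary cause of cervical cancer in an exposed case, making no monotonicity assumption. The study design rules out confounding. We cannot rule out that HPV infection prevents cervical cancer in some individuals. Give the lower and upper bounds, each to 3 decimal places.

p₁ = 0.0377, p₀ = 0.0215.
Under exogeneity alone the bounds on PN are max{0,(p₁−p₀)/p₁} ≤ PN ≤ min{1,(1−p₀)/p₁}.
  lower = (p₁ − p₀)/p₁ = 0.0162 / 0.0377 ≈ 0.4297
  upper = min{1, (1 − p₀)/p₁} = 0.9785 / 0.0377 ≈ 25.9549 → capped at 1

0.430 ≤ PN ≤ 1.000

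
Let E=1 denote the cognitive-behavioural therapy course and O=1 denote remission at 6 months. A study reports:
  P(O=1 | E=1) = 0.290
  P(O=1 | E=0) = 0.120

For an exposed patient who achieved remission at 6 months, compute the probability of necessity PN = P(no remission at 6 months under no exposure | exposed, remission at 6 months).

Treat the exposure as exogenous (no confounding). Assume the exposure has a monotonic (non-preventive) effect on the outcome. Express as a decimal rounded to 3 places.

PN ≈ 0.586

Let p₁ = 0.29, p₀ = 0.12.
Under exogeneity and monotonicity, PN = (p₁ − p₀) / p₁.
PN = (0.29 − 0.12) / 0.29 = 0.17 / 0.29 ≈ 0.5862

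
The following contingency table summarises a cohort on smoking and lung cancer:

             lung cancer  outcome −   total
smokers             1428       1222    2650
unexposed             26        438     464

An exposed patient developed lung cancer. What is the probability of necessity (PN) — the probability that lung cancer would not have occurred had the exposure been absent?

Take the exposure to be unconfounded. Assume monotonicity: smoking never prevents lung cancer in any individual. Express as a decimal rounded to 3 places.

p₁ = P(outcome | exposed) = 1428/2650 = 0.53887
p₀ = P(outcome | unexposed) = 26/464 = 0.056034
Under exogeneity and monotonicity, PN = (p₁ − p₀) / p₁.
PN = (0.53887 − 0.056034) / 0.53887 = 0.48283 / 0.53887 ≈ 0.8960

PN ≈ 0.896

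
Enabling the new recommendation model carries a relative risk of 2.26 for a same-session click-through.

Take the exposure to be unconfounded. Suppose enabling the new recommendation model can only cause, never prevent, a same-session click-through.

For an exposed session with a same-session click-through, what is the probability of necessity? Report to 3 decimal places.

Under exogeneity and monotonicity, PN = (RR − 1) / RR = 1 − 1/RR.
PN = (2.26 − 1) / 2.26 = 1.26 / 2.26 ≈ 0.5575

PN ≈ 0.558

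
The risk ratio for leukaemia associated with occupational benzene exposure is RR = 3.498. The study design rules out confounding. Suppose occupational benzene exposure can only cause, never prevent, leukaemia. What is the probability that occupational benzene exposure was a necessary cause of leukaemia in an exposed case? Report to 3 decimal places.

Under exogeneity and monotonicity, PN = (RR − 1) / RR = 1 − 1/RR.
PN = (3.498 − 1) / 3.498 = 2.498 / 3.498 ≈ 0.7141

PN ≈ 0.714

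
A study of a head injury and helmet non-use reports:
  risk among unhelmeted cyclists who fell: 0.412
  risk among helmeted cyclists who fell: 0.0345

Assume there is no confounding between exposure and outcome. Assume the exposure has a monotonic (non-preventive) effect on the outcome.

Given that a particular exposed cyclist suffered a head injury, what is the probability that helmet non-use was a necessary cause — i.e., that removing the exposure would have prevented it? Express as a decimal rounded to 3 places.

Let p₁ = 0.412, p₀ = 0.0345.
Under exogeneity and monotonicity, PN = (p₁ − p₀) / p₁.
PN = (0.412 − 0.0345) / 0.412 = 0.3775 / 0.412 ≈ 0.9163

PN ≈ 0.916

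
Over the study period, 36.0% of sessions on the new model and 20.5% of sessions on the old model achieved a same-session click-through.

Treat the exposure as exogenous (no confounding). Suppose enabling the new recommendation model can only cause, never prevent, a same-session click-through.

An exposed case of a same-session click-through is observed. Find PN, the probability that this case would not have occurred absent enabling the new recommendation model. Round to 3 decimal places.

p₁ = 0.36, p₀ = 0.205.
Under exogeneity and monotonicity, PN = (p₁ − p₀) / p₁.
PN = (0.36 − 0.205) / 0.36 = 0.155 / 0.36 ≈ 0.4306

PN ≈ 0.431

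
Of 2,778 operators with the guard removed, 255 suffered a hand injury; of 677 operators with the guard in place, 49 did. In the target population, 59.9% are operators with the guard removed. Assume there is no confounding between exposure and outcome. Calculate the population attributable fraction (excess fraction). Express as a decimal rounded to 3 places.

PAF ≈ 0.138

p₁ = P(outcome | exposed) = 255/2778 = 0.091793
p₀ = P(outcome | unexposed) = 49/677 = 0.072378
Overall risk P(Y=1) = π·p₁ + (1−π)·p₀ = 0.599×0.091793 + 0.401×0.072378 = 0.084007.
Under exogeneity, PAF = [P(Y=1) − p₀] / P(Y=1).
PAF = (0.084007 − 0.072378) / 0.084007 ≈ 0.1384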